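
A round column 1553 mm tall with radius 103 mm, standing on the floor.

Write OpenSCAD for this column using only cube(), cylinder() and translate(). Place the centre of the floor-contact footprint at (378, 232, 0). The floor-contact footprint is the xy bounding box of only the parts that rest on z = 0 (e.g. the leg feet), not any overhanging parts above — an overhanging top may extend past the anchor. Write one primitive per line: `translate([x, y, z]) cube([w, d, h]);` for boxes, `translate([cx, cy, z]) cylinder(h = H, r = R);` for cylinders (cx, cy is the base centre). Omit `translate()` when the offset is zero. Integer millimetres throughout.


translate([378, 232, 0]) cylinder(h = 1553, r = 103);


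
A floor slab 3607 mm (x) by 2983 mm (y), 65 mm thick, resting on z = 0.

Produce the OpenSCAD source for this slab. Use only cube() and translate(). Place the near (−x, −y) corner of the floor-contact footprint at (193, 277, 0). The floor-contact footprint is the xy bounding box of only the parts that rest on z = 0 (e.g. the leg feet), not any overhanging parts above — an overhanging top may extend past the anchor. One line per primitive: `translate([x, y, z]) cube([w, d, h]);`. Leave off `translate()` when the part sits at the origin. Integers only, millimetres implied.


translate([193, 277, 0]) cube([3607, 2983, 65]);


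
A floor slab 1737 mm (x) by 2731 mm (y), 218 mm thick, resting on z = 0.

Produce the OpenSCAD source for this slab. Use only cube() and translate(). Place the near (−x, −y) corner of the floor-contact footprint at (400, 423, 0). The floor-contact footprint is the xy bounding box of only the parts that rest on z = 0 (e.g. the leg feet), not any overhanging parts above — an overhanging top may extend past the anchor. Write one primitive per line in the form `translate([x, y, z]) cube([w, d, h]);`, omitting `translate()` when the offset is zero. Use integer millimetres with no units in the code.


translate([400, 423, 0]) cube([1737, 2731, 218]);


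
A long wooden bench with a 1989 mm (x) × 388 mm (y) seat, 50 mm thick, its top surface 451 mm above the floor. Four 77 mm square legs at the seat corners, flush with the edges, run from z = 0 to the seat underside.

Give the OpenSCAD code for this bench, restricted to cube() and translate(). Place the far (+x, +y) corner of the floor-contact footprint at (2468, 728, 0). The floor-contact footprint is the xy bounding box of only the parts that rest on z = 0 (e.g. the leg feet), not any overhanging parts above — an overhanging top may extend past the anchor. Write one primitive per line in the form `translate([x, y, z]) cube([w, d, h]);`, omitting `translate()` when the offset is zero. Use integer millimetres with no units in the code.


translate([479, 340, 401]) cube([1989, 388, 50]);
translate([479, 340, 0]) cube([77, 77, 401]);
translate([479, 651, 0]) cube([77, 77, 401]);
translate([2391, 340, 0]) cube([77, 77, 401]);
translate([2391, 651, 0]) cube([77, 77, 401]);


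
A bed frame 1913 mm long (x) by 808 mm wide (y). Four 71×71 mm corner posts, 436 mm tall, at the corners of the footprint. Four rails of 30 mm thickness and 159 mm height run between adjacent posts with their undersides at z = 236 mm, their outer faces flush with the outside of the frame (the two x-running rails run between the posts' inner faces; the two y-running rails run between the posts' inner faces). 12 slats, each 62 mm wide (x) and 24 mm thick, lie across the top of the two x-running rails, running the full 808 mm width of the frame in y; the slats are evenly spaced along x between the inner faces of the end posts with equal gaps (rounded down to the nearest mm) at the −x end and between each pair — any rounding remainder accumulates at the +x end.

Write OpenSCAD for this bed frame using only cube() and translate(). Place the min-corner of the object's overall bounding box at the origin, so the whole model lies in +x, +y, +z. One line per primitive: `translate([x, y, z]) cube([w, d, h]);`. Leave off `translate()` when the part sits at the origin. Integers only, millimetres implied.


cube([71, 71, 436]);
translate([0, 737, 0]) cube([71, 71, 436]);
translate([1842, 0, 0]) cube([71, 71, 436]);
translate([1842, 737, 0]) cube([71, 71, 436]);
translate([71, 0, 236]) cube([1771, 30, 159]);
translate([71, 778, 236]) cube([1771, 30, 159]);
translate([0, 71, 236]) cube([30, 666, 159]);
translate([1883, 71, 236]) cube([30, 666, 159]);
translate([150, 0, 395]) cube([62, 808, 24]);
translate([291, 0, 395]) cube([62, 808, 24]);
translate([432, 0, 395]) cube([62, 808, 24]);
translate([573, 0, 395]) cube([62, 808, 24]);
translate([714, 0, 395]) cube([62, 808, 24]);
translate([855, 0, 395]) cube([62, 808, 24]);
translate([996, 0, 395]) cube([62, 808, 24]);
translate([1137, 0, 395]) cube([62, 808, 24]);
translate([1278, 0, 395]) cube([62, 808, 24]);
translate([1419, 0, 395]) cube([62, 808, 24]);
translate([1560, 0, 395]) cube([62, 808, 24]);
translate([1701, 0, 395]) cube([62, 808, 24]);


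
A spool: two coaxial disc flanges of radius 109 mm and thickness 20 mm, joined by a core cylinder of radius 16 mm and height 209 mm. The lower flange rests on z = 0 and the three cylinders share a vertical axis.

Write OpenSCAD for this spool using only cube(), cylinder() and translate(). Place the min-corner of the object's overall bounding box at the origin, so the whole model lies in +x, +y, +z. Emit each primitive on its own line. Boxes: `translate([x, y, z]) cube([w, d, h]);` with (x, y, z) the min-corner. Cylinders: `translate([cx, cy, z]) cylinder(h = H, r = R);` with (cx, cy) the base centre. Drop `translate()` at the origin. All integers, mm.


translate([109, 109, 0]) cylinder(h = 20, r = 109);
translate([109, 109, 20]) cylinder(h = 209, r = 16);
translate([109, 109, 229]) cylinder(h = 20, r = 109);


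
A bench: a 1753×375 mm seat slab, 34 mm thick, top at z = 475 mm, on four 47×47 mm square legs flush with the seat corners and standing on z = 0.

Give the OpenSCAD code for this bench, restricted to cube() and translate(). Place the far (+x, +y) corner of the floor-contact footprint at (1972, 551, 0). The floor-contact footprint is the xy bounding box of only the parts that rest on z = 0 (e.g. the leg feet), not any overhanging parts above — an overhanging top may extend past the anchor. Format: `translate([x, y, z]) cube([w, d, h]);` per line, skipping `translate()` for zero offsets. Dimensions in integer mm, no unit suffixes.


// leg_h = 475 − 34 = 441
translate([219, 176, 441]) cube([1753, 375, 34]);
translate([219, 176, 0]) cube([47, 47, 441]);
translate([219, 504, 0]) cube([47, 47, 441]);
translate([1925, 176, 0]) cube([47, 47, 441]);
translate([1925, 504, 0]) cube([47, 47, 441]);


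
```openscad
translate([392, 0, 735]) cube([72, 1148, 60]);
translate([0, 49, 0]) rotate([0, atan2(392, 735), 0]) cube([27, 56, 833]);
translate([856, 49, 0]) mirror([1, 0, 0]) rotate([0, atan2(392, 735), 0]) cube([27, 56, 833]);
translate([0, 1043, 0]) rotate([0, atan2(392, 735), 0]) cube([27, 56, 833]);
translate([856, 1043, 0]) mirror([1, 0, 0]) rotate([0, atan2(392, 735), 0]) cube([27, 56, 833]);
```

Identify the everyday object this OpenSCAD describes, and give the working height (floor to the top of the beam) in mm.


A sawhorse. The overall height is 795 mm.

A beam across two mirrored pairs of raked legs — a sawhorse. The beam's underside is at z = 735 (matching the legs' vertical rise in atan2(392, 735)) and the beam is 60 mm tall, so its top is at 735 + 60 = 795 mm. The raked legs top out at the beam's underside, so that is the highest point.


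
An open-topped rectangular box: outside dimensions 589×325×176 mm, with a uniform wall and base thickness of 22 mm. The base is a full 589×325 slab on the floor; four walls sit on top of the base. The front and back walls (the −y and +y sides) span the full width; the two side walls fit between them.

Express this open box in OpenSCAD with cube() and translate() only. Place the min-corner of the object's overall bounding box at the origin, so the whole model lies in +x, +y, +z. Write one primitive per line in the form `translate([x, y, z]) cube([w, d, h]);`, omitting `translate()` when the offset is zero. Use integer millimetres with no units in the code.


cube([589, 325, 22]);
translate([0, 0, 22]) cube([589, 22, 154]);
translate([0, 303, 22]) cube([589, 22, 154]);
translate([0, 22, 22]) cube([22, 281, 154]);
translate([567, 22, 22]) cube([22, 281, 154]);


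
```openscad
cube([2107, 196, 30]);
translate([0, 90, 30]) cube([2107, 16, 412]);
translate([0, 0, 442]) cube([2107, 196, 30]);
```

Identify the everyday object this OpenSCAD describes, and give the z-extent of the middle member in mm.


An I-beam. The web height is 412 mm.

Two wide flanges with a thin centred web — an I-beam. Overall 472 mm minus two 30 mm flanges gives a web of 472 − 2·30 = 412 mm.


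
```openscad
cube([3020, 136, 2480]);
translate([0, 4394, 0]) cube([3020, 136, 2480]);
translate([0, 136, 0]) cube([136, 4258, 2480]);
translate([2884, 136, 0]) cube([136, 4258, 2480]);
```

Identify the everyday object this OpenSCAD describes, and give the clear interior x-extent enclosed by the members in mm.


A house (or room) frame. The interior width is 2748 mm.

Four 2480 mm walls enclosing a rectangle with no floor or roof — a room or house frame. Outside width is 3020 mm and wall thickness is 136 mm, so the interior width is 3020 − 2 × 136 = 2748 mm.


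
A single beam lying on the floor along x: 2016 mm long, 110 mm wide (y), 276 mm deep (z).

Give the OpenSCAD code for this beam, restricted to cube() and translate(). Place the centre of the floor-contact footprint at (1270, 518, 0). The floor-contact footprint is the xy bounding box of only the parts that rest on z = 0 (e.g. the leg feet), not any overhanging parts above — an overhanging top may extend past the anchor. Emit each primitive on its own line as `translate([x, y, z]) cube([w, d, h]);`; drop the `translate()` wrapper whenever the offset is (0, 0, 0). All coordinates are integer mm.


translate([262, 463, 0]) cube([2016, 110, 276]);


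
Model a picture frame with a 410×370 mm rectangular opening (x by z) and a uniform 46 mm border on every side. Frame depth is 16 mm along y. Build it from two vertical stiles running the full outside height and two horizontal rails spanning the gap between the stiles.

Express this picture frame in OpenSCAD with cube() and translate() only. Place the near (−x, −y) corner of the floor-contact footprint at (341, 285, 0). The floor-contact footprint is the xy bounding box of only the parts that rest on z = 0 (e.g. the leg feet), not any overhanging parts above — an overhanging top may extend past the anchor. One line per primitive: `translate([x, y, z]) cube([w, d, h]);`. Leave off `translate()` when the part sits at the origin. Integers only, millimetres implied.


translate([341, 285, 0]) cube([46, 16, 462]);
translate([797, 285, 0]) cube([46, 16, 462]);
translate([387, 285, 0]) cube([410, 16, 46]);
translate([387, 285, 416]) cube([410, 16, 46]);


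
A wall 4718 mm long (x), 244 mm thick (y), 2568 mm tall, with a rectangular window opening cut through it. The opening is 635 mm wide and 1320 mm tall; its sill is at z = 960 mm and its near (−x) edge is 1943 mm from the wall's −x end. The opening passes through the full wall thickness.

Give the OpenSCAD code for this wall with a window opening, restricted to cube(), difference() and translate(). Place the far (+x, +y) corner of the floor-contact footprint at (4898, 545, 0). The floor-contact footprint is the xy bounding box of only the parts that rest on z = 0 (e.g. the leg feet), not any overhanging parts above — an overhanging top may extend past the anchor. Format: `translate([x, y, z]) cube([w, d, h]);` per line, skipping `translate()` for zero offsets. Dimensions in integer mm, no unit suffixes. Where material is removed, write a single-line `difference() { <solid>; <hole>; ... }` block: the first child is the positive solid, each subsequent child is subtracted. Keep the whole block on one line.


difference() { translate([180, 301, 0]) cube([4718, 244, 2568]); translate([2123, 301, 960]) cube([635, 244, 1320]); }


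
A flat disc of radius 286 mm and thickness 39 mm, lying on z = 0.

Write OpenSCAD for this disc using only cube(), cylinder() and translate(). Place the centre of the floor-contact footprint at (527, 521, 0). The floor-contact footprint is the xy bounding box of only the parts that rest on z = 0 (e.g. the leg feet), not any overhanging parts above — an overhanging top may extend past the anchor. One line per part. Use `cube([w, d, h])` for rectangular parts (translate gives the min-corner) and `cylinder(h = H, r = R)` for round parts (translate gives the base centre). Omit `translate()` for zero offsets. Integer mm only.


translate([527, 521, 0]) cylinder(h = 39, r = 286);


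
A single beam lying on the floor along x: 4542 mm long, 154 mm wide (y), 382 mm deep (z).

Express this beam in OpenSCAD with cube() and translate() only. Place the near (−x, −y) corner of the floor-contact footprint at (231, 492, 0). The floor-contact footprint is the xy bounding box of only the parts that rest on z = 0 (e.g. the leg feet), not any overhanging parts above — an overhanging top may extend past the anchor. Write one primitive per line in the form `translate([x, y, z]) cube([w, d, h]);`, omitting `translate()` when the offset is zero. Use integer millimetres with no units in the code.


translate([231, 492, 0]) cube([4542, 154, 382]);


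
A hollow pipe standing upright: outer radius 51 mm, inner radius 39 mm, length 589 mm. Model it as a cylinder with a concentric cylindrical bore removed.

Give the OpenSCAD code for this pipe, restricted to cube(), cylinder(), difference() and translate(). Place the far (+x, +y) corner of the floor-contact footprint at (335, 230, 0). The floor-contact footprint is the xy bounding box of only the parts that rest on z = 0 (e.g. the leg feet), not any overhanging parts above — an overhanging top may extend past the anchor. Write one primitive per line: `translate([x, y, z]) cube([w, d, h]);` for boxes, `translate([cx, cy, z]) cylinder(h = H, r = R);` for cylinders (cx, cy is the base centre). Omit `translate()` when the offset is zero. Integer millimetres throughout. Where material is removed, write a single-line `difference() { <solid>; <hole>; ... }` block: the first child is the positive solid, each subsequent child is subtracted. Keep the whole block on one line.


difference() { translate([284, 179, 0]) cylinder(h = 589, r = 51); translate([284, 179, 0]) cylinder(h = 589, r = 39); }


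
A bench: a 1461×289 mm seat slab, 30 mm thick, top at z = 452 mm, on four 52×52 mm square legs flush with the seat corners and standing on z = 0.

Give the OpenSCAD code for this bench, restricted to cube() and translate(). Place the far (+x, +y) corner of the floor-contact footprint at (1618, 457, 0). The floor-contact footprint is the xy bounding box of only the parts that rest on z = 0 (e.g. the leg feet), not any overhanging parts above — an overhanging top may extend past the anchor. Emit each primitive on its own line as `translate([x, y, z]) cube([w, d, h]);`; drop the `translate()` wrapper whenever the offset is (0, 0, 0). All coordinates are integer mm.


translate([157, 168, 422]) cube([1461, 289, 30]);
translate([157, 168, 0]) cube([52, 52, 422]);
translate([157, 405, 0]) cube([52, 52, 422]);
translate([1566, 168, 0]) cube([52, 52, 422]);
translate([1566, 405, 0]) cube([52, 52, 422]);


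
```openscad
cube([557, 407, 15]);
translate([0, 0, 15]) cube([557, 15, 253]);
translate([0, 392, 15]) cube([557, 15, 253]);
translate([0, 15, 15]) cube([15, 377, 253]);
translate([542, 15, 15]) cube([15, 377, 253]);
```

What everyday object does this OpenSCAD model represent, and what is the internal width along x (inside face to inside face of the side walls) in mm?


An open box. The internal width is 527 mm.

A 557×407 base slab with four walls standing on it — an open box. The base is 557 mm wide and the walls are 15 mm thick, so the internal width is 557 − 2 × 15 = 527 mm.


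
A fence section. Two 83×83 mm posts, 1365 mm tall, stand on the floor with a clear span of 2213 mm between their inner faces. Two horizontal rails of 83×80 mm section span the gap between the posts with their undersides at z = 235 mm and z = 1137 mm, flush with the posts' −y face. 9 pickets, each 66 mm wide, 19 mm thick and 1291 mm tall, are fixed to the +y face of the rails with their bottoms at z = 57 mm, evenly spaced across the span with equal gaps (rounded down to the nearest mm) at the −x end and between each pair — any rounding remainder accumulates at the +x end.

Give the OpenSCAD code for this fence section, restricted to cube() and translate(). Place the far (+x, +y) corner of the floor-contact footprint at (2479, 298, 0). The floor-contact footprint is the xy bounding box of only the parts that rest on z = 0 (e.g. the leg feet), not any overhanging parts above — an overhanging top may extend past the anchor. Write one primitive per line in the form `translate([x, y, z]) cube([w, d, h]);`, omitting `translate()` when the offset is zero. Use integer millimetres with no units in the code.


translate([100, 215, 0]) cube([83, 83, 1365]);
translate([2396, 215, 0]) cube([83, 83, 1365]);
translate([183, 215, 235]) cube([2213, 83, 80]);
translate([183, 215, 1137]) cube([2213, 83, 80]);
translate([344, 298, 57]) cube([66, 19, 1291]);
translate([571, 298, 57]) cube([66, 19, 1291]);
translate([798, 298, 57]) cube([66, 19, 1291]);
translate([1025, 298, 57]) cube([66, 19, 1291]);
translate([1252, 298, 57]) cube([66, 19, 1291]);
translate([1479, 298, 57]) cube([66, 19, 1291]);
translate([1706, 298, 57]) cube([66, 19, 1291]);
translate([1933, 298, 57]) cube([66, 19, 1291]);
translate([2160, 298, 57]) cube([66, 19, 1291]);


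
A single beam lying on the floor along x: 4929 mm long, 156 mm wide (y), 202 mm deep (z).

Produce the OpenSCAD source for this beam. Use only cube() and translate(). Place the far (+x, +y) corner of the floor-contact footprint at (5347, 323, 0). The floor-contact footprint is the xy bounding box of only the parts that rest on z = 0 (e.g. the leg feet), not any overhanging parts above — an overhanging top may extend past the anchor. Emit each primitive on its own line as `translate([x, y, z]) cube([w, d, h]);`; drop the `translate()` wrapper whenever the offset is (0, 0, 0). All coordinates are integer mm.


translate([418, 167, 0]) cube([4929, 156, 202]);


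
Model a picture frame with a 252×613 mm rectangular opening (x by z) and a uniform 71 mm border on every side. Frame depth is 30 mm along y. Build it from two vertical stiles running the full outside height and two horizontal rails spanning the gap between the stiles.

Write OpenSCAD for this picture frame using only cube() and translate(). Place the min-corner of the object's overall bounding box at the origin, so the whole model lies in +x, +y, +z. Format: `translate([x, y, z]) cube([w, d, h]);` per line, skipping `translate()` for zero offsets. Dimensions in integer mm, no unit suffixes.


cube([71, 30, 755]);
translate([323, 0, 0]) cube([71, 30, 755]);
translate([71, 0, 0]) cube([252, 30, 71]);
translate([71, 0, 684]) cube([252, 30, 71]);


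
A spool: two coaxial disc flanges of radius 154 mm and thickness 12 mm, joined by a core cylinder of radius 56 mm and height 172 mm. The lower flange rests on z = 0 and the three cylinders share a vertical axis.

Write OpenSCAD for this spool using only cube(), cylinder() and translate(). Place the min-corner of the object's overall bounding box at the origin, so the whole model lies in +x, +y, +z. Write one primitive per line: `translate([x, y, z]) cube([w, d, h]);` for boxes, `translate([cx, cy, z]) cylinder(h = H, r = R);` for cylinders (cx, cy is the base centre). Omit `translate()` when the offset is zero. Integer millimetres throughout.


translate([154, 154, 0]) cylinder(h = 12, r = 154);
translate([154, 154, 12]) cylinder(h = 172, r = 56);
translate([154, 154, 184]) cylinder(h = 12, r = 154);


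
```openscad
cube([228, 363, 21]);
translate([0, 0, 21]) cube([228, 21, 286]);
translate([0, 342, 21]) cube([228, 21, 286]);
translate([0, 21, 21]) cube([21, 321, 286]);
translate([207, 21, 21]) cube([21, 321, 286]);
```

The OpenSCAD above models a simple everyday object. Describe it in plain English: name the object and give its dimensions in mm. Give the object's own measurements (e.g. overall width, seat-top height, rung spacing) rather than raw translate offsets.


An open-topped rectangular box: outside dimensions 228×363×307 mm, with a uniform wall and base thickness of 21 mm. The base is a full 228×363 slab on the floor; four walls sit on top of the base. The front and back walls (the −y and +y sides) span the full width; the two side walls fit between them.


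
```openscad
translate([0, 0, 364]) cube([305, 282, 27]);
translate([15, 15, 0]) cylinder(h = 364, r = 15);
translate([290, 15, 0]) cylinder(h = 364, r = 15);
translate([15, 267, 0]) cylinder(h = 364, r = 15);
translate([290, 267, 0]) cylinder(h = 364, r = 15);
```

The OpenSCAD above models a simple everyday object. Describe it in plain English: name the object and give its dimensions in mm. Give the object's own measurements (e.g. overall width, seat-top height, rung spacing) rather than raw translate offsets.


A simple wooden stool: a rectangular seat 305 mm (x) by 282 mm (y), 27 mm thick, top face at z = 391 mm, on four round legs, each 30 mm in diameter. The legs rest on z = 0, each leg's axis is inset half a diameter from the nearest pair of seat edges (so the leg's bounding box is flush with the corner).


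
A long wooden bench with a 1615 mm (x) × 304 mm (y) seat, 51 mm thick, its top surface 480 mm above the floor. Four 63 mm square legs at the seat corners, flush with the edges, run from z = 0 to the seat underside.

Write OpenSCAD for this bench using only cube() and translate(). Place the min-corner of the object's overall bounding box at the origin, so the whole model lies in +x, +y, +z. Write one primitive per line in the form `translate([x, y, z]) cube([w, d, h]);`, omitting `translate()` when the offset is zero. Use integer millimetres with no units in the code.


translate([0, 0, 429]) cube([1615, 304, 51]);
cube([63, 63, 429]);
translate([0, 241, 0]) cube([63, 63, 429]);
translate([1552, 0, 0]) cube([63, 63, 429]);
translate([1552, 241, 0]) cube([63, 63, 429]);


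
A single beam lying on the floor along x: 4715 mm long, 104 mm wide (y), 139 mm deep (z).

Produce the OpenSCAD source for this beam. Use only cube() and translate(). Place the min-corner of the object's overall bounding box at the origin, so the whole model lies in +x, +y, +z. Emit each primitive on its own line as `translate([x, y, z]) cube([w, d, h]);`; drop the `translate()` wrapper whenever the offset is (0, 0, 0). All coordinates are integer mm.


cube([4715, 104, 139]);


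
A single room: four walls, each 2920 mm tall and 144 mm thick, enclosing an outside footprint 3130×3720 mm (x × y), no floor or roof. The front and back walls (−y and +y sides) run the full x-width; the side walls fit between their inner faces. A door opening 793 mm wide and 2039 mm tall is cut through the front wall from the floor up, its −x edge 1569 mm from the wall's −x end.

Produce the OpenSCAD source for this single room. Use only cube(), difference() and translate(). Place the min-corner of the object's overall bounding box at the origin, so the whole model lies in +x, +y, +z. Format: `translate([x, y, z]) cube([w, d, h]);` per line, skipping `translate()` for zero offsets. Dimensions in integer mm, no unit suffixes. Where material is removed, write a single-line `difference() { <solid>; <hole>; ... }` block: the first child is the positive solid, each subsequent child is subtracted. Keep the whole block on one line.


difference() { cube([3130, 144, 2920]); translate([1569, 0, 0]) cube([793, 144, 2039]); }
translate([0, 3576, 0]) cube([3130, 144, 2920]);
translate([0, 144, 0]) cube([144, 3432, 2920]);
translate([2986, 144, 0]) cube([144, 3432, 2920]);


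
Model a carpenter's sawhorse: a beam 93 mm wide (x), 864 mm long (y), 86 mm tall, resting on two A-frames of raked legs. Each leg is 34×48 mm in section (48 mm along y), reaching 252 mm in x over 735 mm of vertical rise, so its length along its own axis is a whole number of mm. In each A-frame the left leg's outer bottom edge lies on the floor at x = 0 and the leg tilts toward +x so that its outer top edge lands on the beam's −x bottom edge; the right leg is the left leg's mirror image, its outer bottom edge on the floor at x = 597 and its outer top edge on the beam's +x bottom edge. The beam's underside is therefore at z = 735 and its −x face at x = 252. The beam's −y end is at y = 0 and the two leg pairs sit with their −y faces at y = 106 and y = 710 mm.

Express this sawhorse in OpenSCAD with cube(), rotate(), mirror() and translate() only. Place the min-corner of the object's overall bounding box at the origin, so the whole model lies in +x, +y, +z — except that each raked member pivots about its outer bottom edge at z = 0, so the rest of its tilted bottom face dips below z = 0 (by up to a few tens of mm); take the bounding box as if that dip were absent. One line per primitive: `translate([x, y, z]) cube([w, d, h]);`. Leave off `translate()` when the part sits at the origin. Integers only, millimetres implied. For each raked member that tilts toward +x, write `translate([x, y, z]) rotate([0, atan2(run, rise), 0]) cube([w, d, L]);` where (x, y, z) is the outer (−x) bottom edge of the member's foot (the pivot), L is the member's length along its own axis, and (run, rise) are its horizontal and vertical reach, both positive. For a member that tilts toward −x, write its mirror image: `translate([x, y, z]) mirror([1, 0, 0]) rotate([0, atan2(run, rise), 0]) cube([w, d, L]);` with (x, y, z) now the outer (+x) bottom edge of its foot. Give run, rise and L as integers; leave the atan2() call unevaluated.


// leg length = √(252² + 735²) = 777
// right-leg outer foot x = 2·252 + 93 = 597
// beam min-corner = (252, 0, 735)
translate([252, 0, 735]) cube([93, 864, 86]);
translate([0, 106, 0]) rotate([0, atan2(252, 735), 0]) cube([34, 48, 777]);
translate([597, 106, 0]) mirror([1, 0, 0]) rotate([0, atan2(252, 735), 0]) cube([34, 48, 777]);
translate([0, 710, 0]) rotate([0, atan2(252, 735), 0]) cube([34, 48, 777]);
translate([597, 710, 0]) mirror([1, 0, 0]) rotate([0, atan2(252, 735), 0]) cube([34, 48, 777]);


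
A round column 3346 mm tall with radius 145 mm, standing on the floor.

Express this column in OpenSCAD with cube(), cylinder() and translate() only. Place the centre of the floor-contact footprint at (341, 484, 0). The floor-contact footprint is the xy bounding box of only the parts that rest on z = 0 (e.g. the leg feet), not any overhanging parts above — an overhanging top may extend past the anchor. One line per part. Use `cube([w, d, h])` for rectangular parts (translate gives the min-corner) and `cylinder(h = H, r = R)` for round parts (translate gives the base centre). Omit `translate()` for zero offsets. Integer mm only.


translate([341, 484, 0]) cylinder(h = 3346, r = 145);


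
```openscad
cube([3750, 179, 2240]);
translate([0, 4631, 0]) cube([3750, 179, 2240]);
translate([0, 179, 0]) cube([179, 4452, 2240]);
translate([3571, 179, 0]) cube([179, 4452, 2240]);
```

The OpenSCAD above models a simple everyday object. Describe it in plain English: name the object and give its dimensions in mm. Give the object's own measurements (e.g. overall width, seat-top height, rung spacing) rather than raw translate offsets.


The wall frame of a small rectangular building: four walls, each 2240 mm tall and 179 mm thick, enclosing a footprint 3750 mm (x) by 4810 mm (y) outside-to-outside, with no floor or roof. The front and back walls (the −y and +y sides) span the full width; the two side walls fit between them.


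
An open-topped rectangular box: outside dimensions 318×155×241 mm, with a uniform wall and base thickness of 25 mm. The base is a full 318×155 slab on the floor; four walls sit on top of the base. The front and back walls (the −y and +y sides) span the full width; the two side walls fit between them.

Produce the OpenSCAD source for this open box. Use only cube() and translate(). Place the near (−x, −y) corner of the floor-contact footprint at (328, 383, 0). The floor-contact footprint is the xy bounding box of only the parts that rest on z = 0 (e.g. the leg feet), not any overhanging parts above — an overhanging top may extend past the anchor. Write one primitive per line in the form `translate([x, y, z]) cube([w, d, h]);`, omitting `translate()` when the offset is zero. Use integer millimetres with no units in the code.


translate([328, 383, 0]) cube([318, 155, 25]);
translate([328, 383, 25]) cube([318, 25, 216]);
translate([328, 513, 25]) cube([318, 25, 216]);
translate([328, 408, 25]) cube([25, 105, 216]);
translate([621, 408, 25]) cube([25, 105, 216]);


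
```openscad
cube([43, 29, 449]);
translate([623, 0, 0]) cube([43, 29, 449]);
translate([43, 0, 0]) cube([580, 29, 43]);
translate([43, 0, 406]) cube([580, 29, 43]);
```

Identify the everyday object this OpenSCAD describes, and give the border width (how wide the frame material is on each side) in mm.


A picture frame. The border width is 43 mm.

Four thin pieces enclosing a rectangular opening — a picture frame. The two full-height stiles are 449 mm tall; the top rail sits at z = 406 and is 43 mm tall, so the border above the opening is 449 − 406 = 43 mm, matching the stile x-width.


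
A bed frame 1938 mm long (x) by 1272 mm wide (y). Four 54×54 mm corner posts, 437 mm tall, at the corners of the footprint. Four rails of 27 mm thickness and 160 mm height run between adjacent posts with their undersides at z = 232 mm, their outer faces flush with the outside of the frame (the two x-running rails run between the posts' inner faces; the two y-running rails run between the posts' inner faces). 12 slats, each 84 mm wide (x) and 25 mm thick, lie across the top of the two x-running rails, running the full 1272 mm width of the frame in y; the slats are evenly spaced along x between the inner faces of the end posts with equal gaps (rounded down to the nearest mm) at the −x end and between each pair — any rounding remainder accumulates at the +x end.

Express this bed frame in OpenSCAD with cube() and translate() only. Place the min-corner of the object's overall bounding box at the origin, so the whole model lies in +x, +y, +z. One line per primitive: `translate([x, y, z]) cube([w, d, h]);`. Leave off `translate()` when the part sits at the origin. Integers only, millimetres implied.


// slat z = rail_z + rail_h = 232 + 160 = 392
// slat gap = ⌊(1830 − 12·84) / 13⌋ = 63
cube([54, 54, 437]);
translate([0, 1218, 0]) cube([54, 54, 437]);
translate([1884, 0, 0]) cube([54, 54, 437]);
translate([1884, 1218, 0]) cube([54, 54, 437]);
translate([54, 0, 232]) cube([1830, 27, 160]);
translate([54, 1245, 232]) cube([1830, 27, 160]);
translate([0, 54, 232]) cube([27, 1164, 160]);
translate([1911, 54, 232]) cube([27, 1164, 160]);
translate([117, 0, 392]) cube([84, 1272, 25]);
translate([264, 0, 392]) cube([84, 1272, 25]);
translate([411, 0, 392]) cube([84, 1272, 25]);
translate([558, 0, 392]) cube([84, 1272, 25]);
translate([705, 0, 392]) cube([84, 1272, 25]);
translate([852, 0, 392]) cube([84, 1272, 25]);
translate([999, 0, 392]) cube([84, 1272, 25]);
translate([1146, 0, 392]) cube([84, 1272, 25]);
translate([1293, 0, 392]) cube([84, 1272, 25]);
translate([1440, 0, 392]) cube([84, 1272, 25]);
translate([1587, 0, 392]) cube([84, 1272, 25]);
translate([1734, 0, 392]) cube([84, 1272, 25]);


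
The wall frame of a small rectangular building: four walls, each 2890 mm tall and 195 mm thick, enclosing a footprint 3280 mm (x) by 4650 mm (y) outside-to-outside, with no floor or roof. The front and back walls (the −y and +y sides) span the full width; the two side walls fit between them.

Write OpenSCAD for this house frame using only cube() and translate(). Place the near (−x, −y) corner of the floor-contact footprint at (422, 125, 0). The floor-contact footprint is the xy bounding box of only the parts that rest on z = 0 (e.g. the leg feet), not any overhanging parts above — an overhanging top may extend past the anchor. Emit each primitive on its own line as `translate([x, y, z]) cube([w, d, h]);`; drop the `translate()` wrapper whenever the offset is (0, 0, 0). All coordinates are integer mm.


translate([422, 125, 0]) cube([3280, 195, 2890]);
translate([422, 4580, 0]) cube([3280, 195, 2890]);
translate([422, 320, 0]) cube([195, 4260, 2890]);
translate([3507, 320, 0]) cube([195, 4260, 2890]);


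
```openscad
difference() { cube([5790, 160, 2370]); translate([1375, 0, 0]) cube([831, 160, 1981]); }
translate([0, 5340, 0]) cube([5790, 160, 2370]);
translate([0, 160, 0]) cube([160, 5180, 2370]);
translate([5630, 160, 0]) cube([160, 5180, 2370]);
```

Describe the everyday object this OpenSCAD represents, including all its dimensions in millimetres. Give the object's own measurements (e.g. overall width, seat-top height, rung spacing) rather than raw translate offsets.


A single room: four walls, each 2370 mm tall and 160 mm thick, enclosing an outside footprint 5790×5500 mm (x × y), no floor or roof. The front and back walls (−y and +y sides) run the full x-width; the side walls fit between their inner faces. A door opening 831 mm wide and 1981 mm tall is cut through the front wall from the floor up, its −x edge 1375 mm from the wall's −x end.


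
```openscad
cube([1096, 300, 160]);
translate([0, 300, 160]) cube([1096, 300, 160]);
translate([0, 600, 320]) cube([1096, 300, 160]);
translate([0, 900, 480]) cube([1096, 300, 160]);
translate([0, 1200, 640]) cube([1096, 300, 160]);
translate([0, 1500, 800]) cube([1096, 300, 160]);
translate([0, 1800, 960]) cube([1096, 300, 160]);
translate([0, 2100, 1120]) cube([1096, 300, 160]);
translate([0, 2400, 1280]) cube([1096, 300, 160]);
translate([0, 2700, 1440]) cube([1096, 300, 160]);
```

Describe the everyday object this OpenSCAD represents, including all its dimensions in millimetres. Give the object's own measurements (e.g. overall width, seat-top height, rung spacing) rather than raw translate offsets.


A straight staircase of 10 solid steps. Each step is 1096 mm wide (x), 300 mm deep (y, the going) and 160 mm tall (the rise). The first step rests on the floor; each subsequent step sits one going further in +y and one rise higher in +z, directly behind and above the previous step with no overlap.


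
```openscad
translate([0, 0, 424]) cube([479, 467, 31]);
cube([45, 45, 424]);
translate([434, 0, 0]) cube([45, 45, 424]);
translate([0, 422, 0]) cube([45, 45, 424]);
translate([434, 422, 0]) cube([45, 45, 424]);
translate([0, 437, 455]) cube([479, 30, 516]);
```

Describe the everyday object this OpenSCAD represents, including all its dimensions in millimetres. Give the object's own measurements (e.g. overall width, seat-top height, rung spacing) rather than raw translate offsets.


A chair. The seat is a 479×467×31 mm slab with its top at z = 455 mm, on four 45×45 mm corner legs (flush with the seat edges, standing on z = 0). A flat backrest 30 mm thick, 516 mm tall, spans the full seat width and rises from the seat top along its +y edge, rear face flush with the rear of the seat.


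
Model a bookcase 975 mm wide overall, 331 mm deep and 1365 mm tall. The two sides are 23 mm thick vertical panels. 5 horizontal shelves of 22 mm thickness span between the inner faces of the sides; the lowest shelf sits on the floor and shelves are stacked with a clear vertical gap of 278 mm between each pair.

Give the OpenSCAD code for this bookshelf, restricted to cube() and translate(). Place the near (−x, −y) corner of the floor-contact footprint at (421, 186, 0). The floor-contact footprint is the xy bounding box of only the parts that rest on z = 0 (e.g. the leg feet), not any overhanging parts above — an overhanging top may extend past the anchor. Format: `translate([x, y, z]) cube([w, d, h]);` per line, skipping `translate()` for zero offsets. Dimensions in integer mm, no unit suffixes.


translate([421, 186, 0]) cube([23, 331, 1365]);
translate([1373, 186, 0]) cube([23, 331, 1365]);
translate([444, 186, 0]) cube([929, 331, 22]);
translate([444, 186, 300]) cube([929, 331, 22]);
translate([444, 186, 600]) cube([929, 331, 22]);
translate([444, 186, 900]) cube([929, 331, 22]);
translate([444, 186, 1200]) cube([929, 331, 22]);


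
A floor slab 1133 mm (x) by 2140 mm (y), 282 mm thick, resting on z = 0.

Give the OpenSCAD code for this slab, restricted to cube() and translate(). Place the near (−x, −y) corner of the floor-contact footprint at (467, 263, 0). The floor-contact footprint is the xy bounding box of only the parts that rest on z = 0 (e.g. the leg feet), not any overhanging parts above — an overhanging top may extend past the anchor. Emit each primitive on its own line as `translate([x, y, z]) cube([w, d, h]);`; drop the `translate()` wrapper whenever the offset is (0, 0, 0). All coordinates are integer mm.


translate([467, 263, 0]) cube([1133, 2140, 282]);


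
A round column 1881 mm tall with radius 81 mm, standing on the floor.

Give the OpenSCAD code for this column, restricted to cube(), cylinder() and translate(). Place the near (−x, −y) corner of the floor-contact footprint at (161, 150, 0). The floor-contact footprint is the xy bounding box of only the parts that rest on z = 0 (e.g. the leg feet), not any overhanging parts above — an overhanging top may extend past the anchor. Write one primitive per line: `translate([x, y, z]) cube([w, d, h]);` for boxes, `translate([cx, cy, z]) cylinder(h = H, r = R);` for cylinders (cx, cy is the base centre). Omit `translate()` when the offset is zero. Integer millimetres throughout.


translate([242, 231, 0]) cylinder(h = 1881, r = 81);


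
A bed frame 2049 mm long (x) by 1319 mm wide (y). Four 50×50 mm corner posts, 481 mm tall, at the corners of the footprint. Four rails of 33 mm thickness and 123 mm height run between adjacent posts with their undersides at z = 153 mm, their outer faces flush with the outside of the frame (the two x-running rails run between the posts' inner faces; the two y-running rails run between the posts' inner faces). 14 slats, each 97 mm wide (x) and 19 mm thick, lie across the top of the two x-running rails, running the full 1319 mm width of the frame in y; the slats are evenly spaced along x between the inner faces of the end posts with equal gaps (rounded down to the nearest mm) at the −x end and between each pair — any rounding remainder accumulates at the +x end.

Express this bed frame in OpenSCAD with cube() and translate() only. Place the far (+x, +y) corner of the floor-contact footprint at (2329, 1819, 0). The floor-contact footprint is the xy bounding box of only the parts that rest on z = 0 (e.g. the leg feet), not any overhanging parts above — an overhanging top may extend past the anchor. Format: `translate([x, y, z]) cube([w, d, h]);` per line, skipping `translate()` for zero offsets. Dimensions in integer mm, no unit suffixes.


translate([280, 500, 0]) cube([50, 50, 481]);
translate([280, 1769, 0]) cube([50, 50, 481]);
translate([2279, 500, 0]) cube([50, 50, 481]);
translate([2279, 1769, 0]) cube([50, 50, 481]);
translate([330, 500, 153]) cube([1949, 33, 123]);
translate([330, 1786, 153]) cube([1949, 33, 123]);
translate([280, 550, 153]) cube([33, 1219, 123]);
translate([2296, 550, 153]) cube([33, 1219, 123]);
translate([369, 500, 276]) cube([97, 1319, 19]);
translate([505, 500, 276]) cube([97, 1319, 19]);
translate([641, 500, 276]) cube([97, 1319, 19]);
translate([777, 500, 276]) cube([97, 1319, 19]);
translate([913, 500, 276]) cube([97, 1319, 19]);
translate([1049, 500, 276]) cube([97, 1319, 19]);
translate([1185, 500, 276]) cube([97, 1319, 19]);
translate([1321, 500, 276]) cube([97, 1319, 19]);
translate([1457, 500, 276]) cube([97, 1319, 19]);
translate([1593, 500, 276]) cube([97, 1319, 19]);
translate([1729, 500, 276]) cube([97, 1319, 19]);
translate([1865, 500, 276]) cube([97, 1319, 19]);
translate([2001, 500, 276]) cube([97, 1319, 19]);
translate([2137, 500, 276]) cube([97, 1319, 19]);
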